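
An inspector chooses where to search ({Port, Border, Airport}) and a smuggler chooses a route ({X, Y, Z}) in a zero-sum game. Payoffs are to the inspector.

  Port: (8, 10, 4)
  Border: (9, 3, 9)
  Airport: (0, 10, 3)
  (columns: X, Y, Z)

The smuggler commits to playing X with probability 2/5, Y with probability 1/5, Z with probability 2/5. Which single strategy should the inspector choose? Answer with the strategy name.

Expected payoff of Port: (2/5)·8 + (1/5)·10 + (2/5)·4 = 34/5.
Expected payoff of Border: (2/5)·9 + (1/5)·3 + (2/5)·9 = 39/5.
Expected payoff of Airport: (2/5)·0 + (1/5)·10 + (2/5)·3 = 16/5.
The largest is 39/5, so the inspector's best response is Border.

Border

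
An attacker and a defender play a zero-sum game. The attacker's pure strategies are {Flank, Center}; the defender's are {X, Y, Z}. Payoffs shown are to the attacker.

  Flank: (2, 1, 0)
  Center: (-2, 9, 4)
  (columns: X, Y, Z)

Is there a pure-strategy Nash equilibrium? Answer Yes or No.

No

Row minima: Flank → 0, Center → -2; maximin = 0.
Column maxima: X → 2, Y → 9, Z → 4; minimax = 2.
0 ≠ 2, so no pure-strategy equilibrium exists.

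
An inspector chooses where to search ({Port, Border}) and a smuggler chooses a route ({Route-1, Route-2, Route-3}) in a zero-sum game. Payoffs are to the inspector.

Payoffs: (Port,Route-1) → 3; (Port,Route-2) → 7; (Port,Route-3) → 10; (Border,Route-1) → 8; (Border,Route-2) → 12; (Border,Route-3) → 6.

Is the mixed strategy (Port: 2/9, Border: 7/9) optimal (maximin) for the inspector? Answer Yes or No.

Yes

Against Route-1 this mix gives (2/9)·3 + (7/9)·8 = 62/9.
Against Route-2 this mix gives (2/9)·7 + (7/9)·12 = 98/9.
Against Route-3 this mix gives (2/9)·10 + (7/9)·6 = 62/9.
All of the smuggler's active replies (Route-1, Route-3) yield 62/9, and no column does worse for the inspector. The mix makes the smuggler indifferent and guarantees 62/9, so it is optimal.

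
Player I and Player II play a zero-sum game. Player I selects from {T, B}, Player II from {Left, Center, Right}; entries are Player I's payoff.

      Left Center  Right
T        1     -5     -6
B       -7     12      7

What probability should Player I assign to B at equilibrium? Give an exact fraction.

Row minima: T → -6, B → -7; maximin = -6.
Column maxima: Left → 1, Center → 12, Right → 7; minimax = 1.
-6 ≠ 1, so there is no saddle point; optimal play is mixed.
Center is strictly dominated by Right (it gives Player I strictly more in every row), so Player II never plays it.
On the remaining 2×2 (T, B vs Left, Right):
Let Player I play T with probability p. Expected payoff against Left: 1p + (-7)(1−p) = 8p − 7; against Right: (-6)p + 7(1−p) = −13p + 7.
Setting these equal: 8p − 7 = −13p + 7 ⇒ 21p = 14 ⇒ p = 2/3, and the value is (8)·(2/3) − 7 = -5/3.
For Player II: with q = P(Left), equating T's and B's payoffs gives 7q − 6 = −14q + 7 ⇒ q = 13/21.

1/3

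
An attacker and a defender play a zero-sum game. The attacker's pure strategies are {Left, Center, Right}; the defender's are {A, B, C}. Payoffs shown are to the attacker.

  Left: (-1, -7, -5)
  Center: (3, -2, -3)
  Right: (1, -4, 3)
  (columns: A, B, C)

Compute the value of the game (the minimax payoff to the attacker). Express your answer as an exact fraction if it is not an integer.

-9/4

Row minima: Left → -7, Center → -3, Right → -4; maximin = -3.
Column maxima: A → 3, B → -2, C → 3; minimax = -2.
-3 ≠ -2, so there is no saddle point; optimal play is mixed.
Left is strictly dominated by Center, so the attacker never plays it.
A is strictly dominated by B (it gives the attacker strictly more in every row), so the defender never plays it.
On the remaining 2×2 (Center, Right vs B, C):
Let the attacker play Center with probability p. Expected payoff against B: (-2)p + (-4)(1−p) = 2p − 4; against C: (-3)p + 3(1−p) = −6p + 3.
Setting these equal: 2p − 4 = −6p + 3 ⇒ 8p = 7 ⇒ p = 7/8, and the value is (2)·(7/8) − 4 = -9/4.
For the defender: with q = P(B), equating Center's and Right's payoffs gives q − 3 = −7q + 3 ⇒ q = 3/4.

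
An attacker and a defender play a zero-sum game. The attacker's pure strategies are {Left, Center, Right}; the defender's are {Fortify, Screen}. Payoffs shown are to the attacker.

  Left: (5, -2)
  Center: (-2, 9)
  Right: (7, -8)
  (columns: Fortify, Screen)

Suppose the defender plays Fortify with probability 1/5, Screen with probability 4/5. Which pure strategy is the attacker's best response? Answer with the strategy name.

Expected payoff of Left: (1/5)·5 + (4/5)·(-2) = -3/5.
Expected payoff of Center: (1/5)·(-2) + (4/5)·9 = 34/5.
Expected payoff of Right: (1/5)·7 + (4/5)·(-8) = -5.
The largest is 34/5, so the attacker's best response is Center.

Center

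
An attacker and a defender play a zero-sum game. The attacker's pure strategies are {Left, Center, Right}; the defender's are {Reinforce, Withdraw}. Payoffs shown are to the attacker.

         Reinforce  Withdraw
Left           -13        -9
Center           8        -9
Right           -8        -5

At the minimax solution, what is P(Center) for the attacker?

3/20

Row minima: Left → -13, Center → -9, Right → -8; maximin = -8.
Column maxima: Reinforce → 8, Withdraw → -5; minimax = -5.
-8 ≠ -5, so there is no saddle point; optimal play is mixed.
Left is strictly dominated by Right, so the attacker never plays it.
On the remaining 2×2 (Center, Right vs Reinforce, Withdraw):
Let the attacker play Center with probability p. Expected payoff against Reinforce: 8p + (-8)(1−p) = 16p − 8; against Withdraw: (-9)p + (-5)(1−p) = −4p − 5.
Setting these equal: 16p − 8 = −4p − 5 ⇒ 20p = 3 ⇒ p = 3/20, and the value is (16)·(3/20) − 8 = -28/5.
For the defender: with q = P(Reinforce), equating Center's and Right's payoffs gives 17q − 9 = −3q − 5 ⇒ q = 1/5.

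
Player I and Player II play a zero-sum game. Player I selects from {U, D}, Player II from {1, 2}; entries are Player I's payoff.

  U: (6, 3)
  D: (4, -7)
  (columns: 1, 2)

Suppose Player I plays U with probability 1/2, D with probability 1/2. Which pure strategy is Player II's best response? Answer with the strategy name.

If Player II plays 1, Player I's expected payoff is (1/2)·6 + (1/2)·4 = 5.
If Player II plays 2, Player I's expected payoff is (1/2)·3 + (1/2)·(-7) = -2.
Player II minimizes Player I's payoff; the smallest is -2, so the best response is 2.

2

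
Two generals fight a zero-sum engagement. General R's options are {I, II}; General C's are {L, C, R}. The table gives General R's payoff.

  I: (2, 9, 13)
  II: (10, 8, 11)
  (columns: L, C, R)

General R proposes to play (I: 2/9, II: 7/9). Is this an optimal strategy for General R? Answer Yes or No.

Against L this mix gives (2/9)·2 + (7/9)·10 = 74/9.
Against C this mix gives (2/9)·9 + (7/9)·8 = 74/9.
Against R this mix gives (2/9)·13 + (7/9)·11 = 103/9.
All of General C's active replies (L, C) yield 74/9, and no column does worse for General R. The mix makes General C indifferent and guarantees 74/9, so it is optimal.

Yes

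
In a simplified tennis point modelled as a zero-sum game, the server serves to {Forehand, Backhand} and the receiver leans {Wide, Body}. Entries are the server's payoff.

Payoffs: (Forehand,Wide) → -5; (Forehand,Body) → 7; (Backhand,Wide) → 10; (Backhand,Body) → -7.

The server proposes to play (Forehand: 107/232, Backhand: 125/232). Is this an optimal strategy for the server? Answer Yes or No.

Against Wide this mix gives (107/232)·(-5) + (125/232)·10 = 715/232.
Against Body this mix gives (107/232)·7 + (125/232)·(-7) = -63/116.
The receiver will play Body, holding the server to -63/116. Shifting weight toward the row that does better against Body would raise this floor (the equalizing mix achieves 35/29 against both Body and Wide), so the proposed strategy is not optimal.

No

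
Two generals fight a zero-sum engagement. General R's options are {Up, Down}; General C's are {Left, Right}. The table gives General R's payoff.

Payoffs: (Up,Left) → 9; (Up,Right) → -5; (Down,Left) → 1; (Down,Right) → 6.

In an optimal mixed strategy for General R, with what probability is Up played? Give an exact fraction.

Row minima: Up → -5, Down → 1; maximin = 1.
Column maxima: Left → 9, Right → 6; minimax = 6.
1 ≠ 6, so there is no saddle point; optimal play is mixed.
Let General R play Up with probability p. Expected payoff against Left: 9p + 1(1−p) = 8p + 1; against Right: (-5)p + 6(1−p) = −11p + 6.
Setting these equal: 8p + 1 = −11p + 6 ⇒ 19p = 5 ⇒ p = 5/19, and the value is (8)·(5/19) + 1 = 59/19.
For General C: with q = P(Left), equating Up's and Down's payoffs gives 14q − 5 = −5q + 6 ⇒ q = 11/19.

5/19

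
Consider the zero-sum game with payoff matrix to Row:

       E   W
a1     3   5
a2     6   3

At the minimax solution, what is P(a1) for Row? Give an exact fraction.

3/5

Row minima: a1 → 3, a2 → 3; maximin = 3.
Column maxima: E → 6, W → 5; minimax = 5.
3 ≠ 5, so there is no saddle point; optimal play is mixed.
Let Row play a1 with probability p. Expected payoff against E: 3p + 6(1−p) = −3p + 6; against W: 5p + 3(1−p) = 2p + 3.
Setting these equal: −3p + 6 = 2p + 3 ⇒ −5p = -3 ⇒ p = 3/5, and the value is (-3)·(3/5) + 6 = 21/5.
For Column: with q = P(E), equating a1's and a2's payoffs gives −2q + 5 = 3q + 3 ⇒ q = 2/5.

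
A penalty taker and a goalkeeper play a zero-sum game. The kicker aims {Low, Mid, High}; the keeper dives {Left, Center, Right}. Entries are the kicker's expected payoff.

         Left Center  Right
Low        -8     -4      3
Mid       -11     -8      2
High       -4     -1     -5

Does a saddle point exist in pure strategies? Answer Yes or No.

No

Row minima: Low → -8, Mid → -11, High → -5; maximin = -5.
Column maxima: Left → -4, Center → -1, Right → 3; minimax = -4.
-5 ≠ -4, so no pure-strategy equilibrium exists.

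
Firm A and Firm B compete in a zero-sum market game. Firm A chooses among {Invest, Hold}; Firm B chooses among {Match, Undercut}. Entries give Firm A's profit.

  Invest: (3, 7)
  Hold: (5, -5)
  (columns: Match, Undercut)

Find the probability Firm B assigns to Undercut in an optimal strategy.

Row minima: Invest → 3, Hold → -5; maximin = 3.
Column maxima: Match → 5, Undercut → 7; minimax = 5.
3 ≠ 5, so there is no saddle point; optimal play is mixed.
Let Firm A play Invest with probability p. Expected payoff against Match: 3p + 5(1−p) = −2p + 5; against Undercut: 7p + (-5)(1−p) = 12p − 5.
Setting these equal: −2p + 5 = 12p − 5 ⇒ −14p = -10 ⇒ p = 5/7, and the value is (-2)·(5/7) + 5 = 25/7.
For Firm B: with q = P(Match), equating Invest's and Hold's payoffs gives −4q + 7 = 10q − 5 ⇒ q = 6/7.

1/7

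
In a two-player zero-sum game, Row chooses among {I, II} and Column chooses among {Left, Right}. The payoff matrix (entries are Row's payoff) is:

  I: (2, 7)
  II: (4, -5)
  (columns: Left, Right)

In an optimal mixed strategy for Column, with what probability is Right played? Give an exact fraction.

Row minima: I → 2, II → -5; maximin = 2.
Column maxima: Left → 4, Right → 7; minimax = 4.
2 ≠ 4, so there is no saddle point; optimal play is mixed.
Let Row play I with probability p. Expected payoff against Left: 2p + 4(1−p) = −2p + 4; against Right: 7p + (-5)(1−p) = 12p − 5.
Setting these equal: −2p + 4 = 12p − 5 ⇒ −14p = -9 ⇒ p = 9/14, and the value is (-2)·(9/14) + 4 = 19/7.
For Column: with q = P(Left), equating I's and II's payoffs gives −5q + 7 = 9q − 5 ⇒ q = 6/7.

1/7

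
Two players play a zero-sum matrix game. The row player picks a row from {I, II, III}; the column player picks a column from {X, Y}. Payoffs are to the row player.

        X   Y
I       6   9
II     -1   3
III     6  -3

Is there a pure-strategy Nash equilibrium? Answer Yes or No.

Yes

Row minima: I → 6, II → -1, III → -3; maximin = 6.
Column maxima: X → 6, Y → 9; minimax = 6.
maximin = minimax = 6, so a saddle point exists.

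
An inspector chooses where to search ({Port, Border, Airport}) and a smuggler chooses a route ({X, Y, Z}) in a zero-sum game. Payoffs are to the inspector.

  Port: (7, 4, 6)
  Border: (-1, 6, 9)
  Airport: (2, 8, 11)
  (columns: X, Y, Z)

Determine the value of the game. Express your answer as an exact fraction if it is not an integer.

Row minima: Port → 4, Border → -1, Airport → 2; maximin = 4.
Column maxima: X → 7, Y → 8, Z → 11; minimax = 7.
4 ≠ 7, so there is no saddle point; optimal play is mixed.
Border is strictly dominated by Airport, so the inspector never plays it.
Z is strictly dominated by Y (it gives the inspector strictly more in every row), so the smuggler never plays it.
On the remaining 2×2 (Port, Airport vs X, Y):
Let the inspector play Port with probability p. Expected payoff against X: 7p + 2(1−p) = 5p + 2; against Y: 4p + 8(1−p) = −4p + 8.
Setting these equal: 5p + 2 = −4p + 8 ⇒ 9p = 6 ⇒ p = 2/3, and the value is (5)·(2/3) + 2 = 16/3.
For the smuggler: with q = P(X), equating Port's and Airport's payoffs gives 3q + 4 = −6q + 8 ⇒ q = 4/9.

16/3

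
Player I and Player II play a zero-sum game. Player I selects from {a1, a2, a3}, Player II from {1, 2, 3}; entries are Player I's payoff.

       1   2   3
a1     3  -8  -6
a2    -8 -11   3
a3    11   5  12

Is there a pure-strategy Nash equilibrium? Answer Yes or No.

Row minima: a1 → -8, a2 → -11, a3 → 5; maximin = 5.
Column maxima: 1 → 11, 2 → 5, 3 → 12; minimax = 5.
maximin = minimax = 5, so a saddle point exists.

Yes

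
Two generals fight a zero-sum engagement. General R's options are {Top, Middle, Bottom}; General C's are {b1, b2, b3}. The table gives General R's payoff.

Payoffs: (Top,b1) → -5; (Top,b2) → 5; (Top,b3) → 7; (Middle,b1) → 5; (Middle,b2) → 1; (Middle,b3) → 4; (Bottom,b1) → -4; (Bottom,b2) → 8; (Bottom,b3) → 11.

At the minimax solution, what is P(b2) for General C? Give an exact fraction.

9/16

Row minima: Top → -5, Middle → 1, Bottom → -4; maximin = 1.
Column maxima: b1 → 5, b2 → 8, b3 → 11; minimax = 5.
1 ≠ 5, so there is no saddle point; optimal play is mixed.
Top is strictly dominated by Bottom, so General R never plays it.
b3 is strictly dominated by b2 (it gives General R strictly more in every row), so General C never plays it.
On the remaining 2×2 (Middle, Bottom vs b1, b2):
Let General R play Middle with probability p. Expected payoff against b1: 5p + (-4)(1−p) = 9p − 4; against b2: 1p + 8(1−p) = −7p + 8.
Setting these equal: 9p − 4 = −7p + 8 ⇒ 16p = 12 ⇒ p = 3/4, and the value is (9)·(3/4) − 4 = 11/4.
For General C: with q = P(b1), equating Middle's and Bottom's payoffs gives 4q + 1 = −12q + 8 ⇒ q = 7/16.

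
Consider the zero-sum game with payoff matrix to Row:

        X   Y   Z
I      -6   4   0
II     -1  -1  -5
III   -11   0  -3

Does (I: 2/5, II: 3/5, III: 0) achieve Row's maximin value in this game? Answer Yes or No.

Against X this mix gives (2/5)·(-6) + (3/5)·(-1) = -3.
Against Y this mix gives (2/5)·4 + (3/5)·(-1) = 1.
Against Z this mix gives (2/5)·0 + (3/5)·(-5) = -3.
All of Column's active replies (X, Z) yield -3, and no column does worse for Row. The mix makes Column indifferent and guarantees -3, so it is optimal.

Yes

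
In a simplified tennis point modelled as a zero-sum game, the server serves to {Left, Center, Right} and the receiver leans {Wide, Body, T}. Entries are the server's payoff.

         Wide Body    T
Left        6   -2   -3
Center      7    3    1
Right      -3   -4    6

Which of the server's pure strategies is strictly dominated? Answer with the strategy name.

Center gives a strictly higher payoff than Left against every column: 7 > 6, 3 > -2, 1 > -3.
So Left is strictly dominated and the server never plays it.

Left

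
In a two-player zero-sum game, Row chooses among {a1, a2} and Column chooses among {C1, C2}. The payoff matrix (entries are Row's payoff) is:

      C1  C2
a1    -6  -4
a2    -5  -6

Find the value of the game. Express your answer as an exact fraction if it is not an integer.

-16/3

Row minima: a1 → -6, a2 → -6; maximin = -6.
Column maxima: C1 → -5, C2 → -4; minimax = -5.
-6 ≠ -5, so there is no saddle point; optimal play is mixed.
Let Row play a1 with probability p. Expected payoff against C1: (-6)p + (-5)(1−p) = −p − 5; against C2: (-4)p + (-6)(1−p) = 2p − 6.
Setting these equal: −p − 5 = 2p − 6 ⇒ −3p = -1 ⇒ p = 1/3, and the value is (-1)·(1/3) − 5 = -16/3.
For Column: with q = P(C1), equating a1's and a2's payoffs gives −2q − 4 = q − 6 ⇒ q = 2/3.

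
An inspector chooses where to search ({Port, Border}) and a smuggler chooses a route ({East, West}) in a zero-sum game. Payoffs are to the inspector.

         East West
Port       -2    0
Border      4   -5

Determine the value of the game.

-10/11

Row minima: Port → -2, Border → -5; maximin = -2.
Column maxima: East → 4, West → 0; minimax = 0.
-2 ≠ 0, so there is no saddle point; optimal play is mixed.
Let the inspector play Port with probability p. Expected payoff against East: (-2)p + 4(1−p) = −6p + 4; against West: 0p + (-5)(1−p) = 5p − 5.
Setting these equal: −6p + 4 = 5p − 5 ⇒ −11p = -9 ⇒ p = 9/11, and the value is (-6)·(9/11) + 4 = -10/11.
For the smuggler: with q = P(East), equating Port's and Border's payoffs gives −2q = 9q − 5 ⇒ q = 5/11.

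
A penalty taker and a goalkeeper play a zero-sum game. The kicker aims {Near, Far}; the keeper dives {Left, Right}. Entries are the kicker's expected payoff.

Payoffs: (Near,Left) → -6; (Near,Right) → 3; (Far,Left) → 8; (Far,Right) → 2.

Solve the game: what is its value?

Row minima: Near → -6, Far → 2; maximin = 2.
Column maxima: Left → 8, Right → 3; minimax = 3.
2 ≠ 3, so there is no saddle point; optimal play is mixed.
Let the kicker play Near with probability p. Expected payoff against Left: (-6)p + 8(1−p) = −14p + 8; against Right: 3p + 2(1−p) = p + 2.
Setting these equal: −14p + 8 = p + 2 ⇒ −15p = -6 ⇒ p = 2/5, and the value is (-14)·(2/5) + 8 = 12/5.
For the keeper: with q = P(Left), equating Near's and Far's payoffs gives −9q + 3 = 6q + 2 ⇒ q = 1/15.

12/5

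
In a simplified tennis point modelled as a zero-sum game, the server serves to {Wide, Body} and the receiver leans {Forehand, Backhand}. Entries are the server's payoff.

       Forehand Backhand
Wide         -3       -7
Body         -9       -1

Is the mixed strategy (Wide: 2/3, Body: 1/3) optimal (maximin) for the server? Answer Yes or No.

Against Forehand this mix gives (2/3)·(-3) + (1/3)·(-9) = -5.
Against Backhand this mix gives (2/3)·(-7) + (1/3)·(-1) = -5.
All of the receiver's active replies (Forehand, Backhand) yield -5, and no column does worse for the server. The mix makes the receiver indifferent and guarantees -5, so it is optimal.

Yes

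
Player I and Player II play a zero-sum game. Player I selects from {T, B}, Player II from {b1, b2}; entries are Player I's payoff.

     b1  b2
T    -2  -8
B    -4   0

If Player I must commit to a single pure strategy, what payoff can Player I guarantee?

-4

Row minima: T → -8, B → -4.
The best of these is -4.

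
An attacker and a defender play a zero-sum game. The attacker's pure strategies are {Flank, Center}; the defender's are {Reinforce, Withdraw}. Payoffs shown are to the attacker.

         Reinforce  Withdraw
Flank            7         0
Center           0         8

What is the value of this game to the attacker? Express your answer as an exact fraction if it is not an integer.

56/15

Row minima: Flank → 0, Center → 0; maximin = 0.
Column maxima: Reinforce → 7, Withdraw → 8; minimax = 7.
0 ≠ 7, so there is no saddle point; optimal play is mixed.
Let the attacker play Flank with probability p. Expected payoff against Reinforce: 7p + 0(1−p) = 7p; against Withdraw: 0p + 8(1−p) = −8p + 8.
Setting these equal: 7p = −8p + 8 ⇒ 15p = 8 ⇒ p = 8/15, and the value is (7)·(8/15) = 56/15.
For the defender: with q = P(Reinforce), equating Flank's and Center's payoffs gives 7q = −8q + 8 ⇒ q = 8/15.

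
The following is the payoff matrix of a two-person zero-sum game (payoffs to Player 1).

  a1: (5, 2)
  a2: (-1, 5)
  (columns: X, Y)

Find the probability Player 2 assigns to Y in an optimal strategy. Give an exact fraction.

2/3

Row minima: a1 → 2, a2 → -1; maximin = 2.
Column maxima: X → 5, Y → 5; minimax = 5.
2 ≠ 5, so there is no saddle point; optimal play is mixed.
Let Player 1 play a1 with probability p. Expected payoff against X: 5p + (-1)(1−p) = 6p − 1; against Y: 2p + 5(1−p) = −3p + 5.
Setting these equal: 6p − 1 = −3p + 5 ⇒ 9p = 6 ⇒ p = 2/3, and the value is (6)·(2/3) − 1 = 3.
For Player 2: with q = P(X), equating a1's and a2's payoffs gives 3q + 2 = −6q + 5 ⇒ q = 1/3.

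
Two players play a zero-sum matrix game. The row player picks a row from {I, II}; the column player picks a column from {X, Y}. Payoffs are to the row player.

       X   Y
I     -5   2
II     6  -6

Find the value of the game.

Row minima: I → -5, II → -6; maximin = -5.
Column maxima: X → 6, Y → 2; minimax = 2.
-5 ≠ 2, so there is no saddle point; optimal play is mixed.
Let the row player play I with probability p. Expected payoff against X: (-5)p + 6(1−p) = −11p + 6; against Y: 2p + (-6)(1−p) = 8p − 6.
Setting these equal: −11p + 6 = 8p − 6 ⇒ −19p = -12 ⇒ p = 12/19, and the value is (-11)·(12/19) + 6 = -18/19.
For the column player: with q = P(X), equating I's and II's payoffs gives −7q + 2 = 12q − 6 ⇒ q = 8/19.

-18/19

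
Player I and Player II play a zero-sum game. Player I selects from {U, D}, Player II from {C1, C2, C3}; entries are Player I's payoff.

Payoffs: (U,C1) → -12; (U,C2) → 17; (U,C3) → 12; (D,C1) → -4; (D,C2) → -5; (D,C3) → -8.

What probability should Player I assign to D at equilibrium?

6/7

Row minima: U → -12, D → -8; maximin = -8.
Column maxima: C1 → -4, C2 → 17, C3 → 12; minimax = -4.
-8 ≠ -4, so there is no saddle point; optimal play is mixed.
C2 is strictly dominated by C3 (it gives Player I strictly more in every row), so Player II never plays it.
On the remaining 2×2 (U, D vs C1, C3):
Let Player I play U with probability p. Expected payoff against C1: (-12)p + (-4)(1−p) = −8p − 4; against C3: 12p + (-8)(1−p) = 20p − 8.
Setting these equal: −8p − 4 = 20p − 8 ⇒ −28p = -4 ⇒ p = 1/7, and the value is (-8)·(1/7) − 4 = -36/7.
For Player II: with q = P(C1), equating U's and D's payoffs gives −24q + 12 = 4q − 8 ⇒ q = 5/7.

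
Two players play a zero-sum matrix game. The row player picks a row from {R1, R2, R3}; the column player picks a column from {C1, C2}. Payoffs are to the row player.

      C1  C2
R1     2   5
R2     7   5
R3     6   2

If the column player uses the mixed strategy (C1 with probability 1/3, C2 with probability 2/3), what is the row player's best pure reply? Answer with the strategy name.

Expected payoff of R1: (1/3)·2 + (2/3)·5 = 4.
Expected payoff of R2: (1/3)·7 + (2/3)·5 = 17/3.
Expected payoff of R3: (1/3)·6 + (2/3)·2 = 10/3.
The largest is 17/3, so the row player's best response is R2.

R2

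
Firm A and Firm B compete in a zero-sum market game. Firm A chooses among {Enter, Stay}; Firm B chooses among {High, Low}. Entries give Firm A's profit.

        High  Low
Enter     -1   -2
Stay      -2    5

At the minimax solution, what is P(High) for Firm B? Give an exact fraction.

7/8

Row minima: Enter → -2, Stay → -2; maximin = -2.
Column maxima: High → -1, Low → 5; minimax = -1.
-2 ≠ -1, so there is no saddle point; optimal play is mixed.
Let Firm A play Enter with probability p. Expected payoff against High: (-1)p + (-2)(1−p) = p − 2; against Low: (-2)p + 5(1−p) = −7p + 5.
Setting these equal: p − 2 = −7p + 5 ⇒ 8p = 7 ⇒ p = 7/8, and the value is (1)·(7/8) − 2 = -9/8.
For Firm B: with q = P(High), equating Enter's and Stay's payoffs gives q − 2 = −7q + 5 ⇒ q = 7/8.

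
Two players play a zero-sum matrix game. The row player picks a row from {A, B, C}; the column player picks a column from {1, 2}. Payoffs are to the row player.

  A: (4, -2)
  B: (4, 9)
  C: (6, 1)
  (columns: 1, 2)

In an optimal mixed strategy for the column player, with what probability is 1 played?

4/5

Row minima: A → -2, B → 4, C → 1; maximin = 4.
Column maxima: 1 → 6, 2 → 9; minimax = 6.
4 ≠ 6, so there is no saddle point; optimal play is mixed.
A is strictly dominated by C, so the row player never plays it.
On the remaining 2×2 (B, C vs 1, 2):
Let the row player play B with probability p. Expected payoff against 1: 4p + 6(1−p) = −2p + 6; against 2: 9p + 1(1−p) = 8p + 1.
Setting these equal: −2p + 6 = 8p + 1 ⇒ −10p = -5 ⇒ p = 1/2, and the value is (-2)·(1/2) + 6 = 5.
For the column player: with q = P(1), equating B's and C's payoffs gives −5q + 9 = 5q + 1 ⇒ q = 4/5.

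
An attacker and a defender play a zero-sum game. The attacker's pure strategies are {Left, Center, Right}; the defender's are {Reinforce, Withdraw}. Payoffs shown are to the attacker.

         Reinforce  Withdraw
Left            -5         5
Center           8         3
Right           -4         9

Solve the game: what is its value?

14/3

Row minima: Left → -5, Center → 3, Right → -4; maximin = 3.
Column maxima: Reinforce → 8, Withdraw → 9; minimax = 8.
3 ≠ 8, so there is no saddle point; optimal play is mixed.
Left is strictly dominated by Right, so the attacker never plays it.
On the remaining 2×2 (Center, Right vs Reinforce, Withdraw):
Let the attacker play Center with probability p. Expected payoff against Reinforce: 8p + (-4)(1−p) = 12p − 4; against Withdraw: 3p + 9(1−p) = −6p + 9.
Setting these equal: 12p − 4 = −6p + 9 ⇒ 18p = 13 ⇒ p = 13/18, and the value is (12)·(13/18) − 4 = 14/3.
For the defender: with q = P(Reinforce), equating Center's and Right's payoffs gives 5q + 3 = −13q + 9 ⇒ q = 1/3.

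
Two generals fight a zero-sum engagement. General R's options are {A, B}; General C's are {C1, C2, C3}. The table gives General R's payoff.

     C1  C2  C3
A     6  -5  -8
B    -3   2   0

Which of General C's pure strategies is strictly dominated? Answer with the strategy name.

C2

C3 holds General R's payoff strictly below C2 in every row: -8 < -5, 0 < 2.
So C2 is strictly dominated for General C.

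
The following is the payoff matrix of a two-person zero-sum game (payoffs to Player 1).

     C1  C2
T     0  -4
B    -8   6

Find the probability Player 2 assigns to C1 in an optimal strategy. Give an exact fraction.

5/9

Row minima: T → -4, B → -8; maximin = -4.
Column maxima: C1 → 0, C2 → 6; minimax = 0.
-4 ≠ 0, so there is no saddle point; optimal play is mixed.
Let Player 1 play T with probability p. Expected payoff against C1: 0p + (-8)(1−p) = 8p − 8; against C2: (-4)p + 6(1−p) = −10p + 6.
Setting these equal: 8p − 8 = −10p + 6 ⇒ 18p = 14 ⇒ p = 7/9, and the value is (8)·(7/9) − 8 = -16/9.
For Player 2: with q = P(C1), equating T's and B's payoffs gives 4q − 4 = −14q + 6 ⇒ q = 5/9.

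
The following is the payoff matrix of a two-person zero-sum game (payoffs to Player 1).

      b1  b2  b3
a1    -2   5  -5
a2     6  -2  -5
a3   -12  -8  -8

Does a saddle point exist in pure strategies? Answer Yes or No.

Row minima: a1 → -5, a2 → -5, a3 → -12; maximin = -5.
Column maxima: b1 → 6, b2 → 5, b3 → -5; minimax = -5.
maximin = minimax = -5, so a saddle point exists.

Yes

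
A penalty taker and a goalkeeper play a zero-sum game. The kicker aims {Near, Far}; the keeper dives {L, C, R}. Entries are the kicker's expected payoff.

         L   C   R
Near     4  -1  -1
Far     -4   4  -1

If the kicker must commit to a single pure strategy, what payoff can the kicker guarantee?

-1

Row minima: Near → -1, Far → -4.
The best of these is -1.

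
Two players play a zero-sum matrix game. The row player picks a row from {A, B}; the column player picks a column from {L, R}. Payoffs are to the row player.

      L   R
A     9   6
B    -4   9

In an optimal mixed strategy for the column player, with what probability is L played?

Row minima: A → 6, B → -4; maximin = 6.
Column maxima: L → 9, R → 9; minimax = 9.
6 ≠ 9, so there is no saddle point; optimal play is mixed.
Let the row player play A with probability p. Expected payoff against L: 9p + (-4)(1−p) = 13p − 4; against R: 6p + 9(1−p) = −3p + 9.
Setting these equal: 13p − 4 = −3p + 9 ⇒ 16p = 13 ⇒ p = 13/16, and the value is (13)·(13/16) − 4 = 105/16.
For the column player: with q = P(L), equating A's and B's payoffs gives 3q + 6 = −13q + 9 ⇒ q = 3/16.

3/16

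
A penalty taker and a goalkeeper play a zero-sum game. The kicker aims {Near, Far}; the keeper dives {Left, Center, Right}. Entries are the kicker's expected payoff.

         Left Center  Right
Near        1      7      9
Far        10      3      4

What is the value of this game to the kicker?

Row minima: Near → 1, Far → 3; maximin = 3.
Column maxima: Left → 10, Center → 7, Right → 9; minimax = 7.
3 ≠ 7, so there is no saddle point; optimal play is mixed.
Right is strictly dominated by Center (it gives the kicker strictly more in every row), so the keeper never plays it.
On the remaining 2×2 (Near, Far vs Left, Center):
Let the kicker play Near with probability p. Expected payoff against Left: 1p + 10(1−p) = −9p + 10; against Center: 7p + 3(1−p) = 4p + 3.
Setting these equal: −9p + 10 = 4p + 3 ⇒ −13p = -7 ⇒ p = 7/13, and the value is (-9)·(7/13) + 10 = 67/13.
For the keeper: with q = P(Left), equating Near's and Far's payoffs gives −6q + 7 = 7q + 3 ⇒ q = 4/13.

67/13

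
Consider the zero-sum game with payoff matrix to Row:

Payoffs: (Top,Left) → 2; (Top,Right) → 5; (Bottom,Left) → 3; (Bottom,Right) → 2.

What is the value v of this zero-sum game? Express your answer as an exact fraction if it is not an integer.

11/4

Row minima: Top → 2, Bottom → 2; maximin = 2.
Column maxima: Left → 3, Right → 5; minimax = 3.
2 ≠ 3, so there is no saddle point; optimal play is mixed.
Let Row play Top with probability p. Expected payoff against Left: 2p + 3(1−p) = −p + 3; against Right: 5p + 2(1−p) = 3p + 2.
Setting these equal: −p + 3 = 3p + 2 ⇒ −4p = -1 ⇒ p = 1/4, and the value is (-1)·(1/4) + 3 = 11/4.
For Column: with q = P(Left), equating Top's and Bottom's payoffs gives −3q + 5 = q + 2 ⇒ q = 3/4.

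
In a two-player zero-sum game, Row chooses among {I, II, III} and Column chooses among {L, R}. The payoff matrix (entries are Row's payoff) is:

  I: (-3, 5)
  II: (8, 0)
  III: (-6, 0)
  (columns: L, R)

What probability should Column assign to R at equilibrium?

11/16

Row minima: I → -3, II → 0, III → -6; maximin = 0.
Column maxima: L → 8, R → 5; minimax = 5.
0 ≠ 5, so there is no saddle point; optimal play is mixed.
III is strictly dominated by I, so Row never plays it.
On the remaining 2×2 (I, II vs L, R):
Let Row play I with probability p. Expected payoff against L: (-3)p + 8(1−p) = −11p + 8; against R: 5p + 0(1−p) = 5p.
Setting these equal: −11p + 8 = 5p ⇒ −16p = -8 ⇒ p = 1/2, and the value is (-11)·(1/2) + 8 = 5/2.
For Column: with q = P(L), equating I's and II's payoffs gives −8q + 5 = 8q ⇒ q = 5/16.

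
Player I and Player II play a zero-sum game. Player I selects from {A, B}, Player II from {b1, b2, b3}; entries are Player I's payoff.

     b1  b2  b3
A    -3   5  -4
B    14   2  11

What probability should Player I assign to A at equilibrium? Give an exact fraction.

1/2

Row minima: A → -4, B → 2; maximin = 2.
Column maxima: b1 → 14, b2 → 5, b3 → 11; minimax = 5.
2 ≠ 5, so there is no saddle point; optimal play is mixed.
b1 is strictly dominated by b3 (it gives Player I strictly more in every row), so Player II never plays it.
On the remaining 2×2 (A, B vs b2, b3):
Let Player I play A with probability p. Expected payoff against b2: 5p + 2(1−p) = 3p + 2; against b3: (-4)p + 11(1−p) = −15p + 11.
Setting these equal: 3p + 2 = −15p + 11 ⇒ 18p = 9 ⇒ p = 1/2, and the value is (3)·(1/2) + 2 = 7/2.
For Player II: with q = P(b2), equating A's and B's payoffs gives 9q − 4 = −9q + 11 ⇒ q = 5/6.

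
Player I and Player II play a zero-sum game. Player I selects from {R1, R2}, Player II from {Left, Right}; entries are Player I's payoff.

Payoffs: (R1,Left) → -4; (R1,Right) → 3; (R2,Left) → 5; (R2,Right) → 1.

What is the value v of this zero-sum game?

Row minima: R1 → -4, R2 → 1; maximin = 1.
Column maxima: Left → 5, Right → 3; minimax = 3.
1 ≠ 3, so there is no saddle point; optimal play is mixed.
Let Player I play R1 with probability p. Expected payoff against Left: (-4)p + 5(1−p) = −9p + 5; against Right: 3p + 1(1−p) = 2p + 1.
Setting these equal: −9p + 5 = 2p + 1 ⇒ −11p = -4 ⇒ p = 4/11, and the value is (-9)·(4/11) + 5 = 19/11.
For Player II: with q = P(Left), equating R1's and R2's payoffs gives −7q + 3 = 4q + 1 ⇒ q = 2/11.

19/11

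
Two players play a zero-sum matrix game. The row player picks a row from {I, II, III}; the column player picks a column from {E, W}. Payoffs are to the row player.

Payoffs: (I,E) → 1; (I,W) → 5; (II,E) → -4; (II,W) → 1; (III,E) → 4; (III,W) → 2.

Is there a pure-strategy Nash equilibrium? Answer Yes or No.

Row minima: I → 1, II → -4, III → 2; maximin = 2.
Column maxima: E → 4, W → 5; minimax = 4.
2 ≠ 4, so no pure-strategy equilibrium exists.

No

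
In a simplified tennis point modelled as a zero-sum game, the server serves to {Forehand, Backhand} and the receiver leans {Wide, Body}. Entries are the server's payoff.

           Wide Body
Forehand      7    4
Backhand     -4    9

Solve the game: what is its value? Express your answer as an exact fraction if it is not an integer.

Row minima: Forehand → 4, Backhand → -4; maximin = 4.
Column maxima: Wide → 7, Body → 9; minimax = 7.
4 ≠ 7, so there is no saddle point; optimal play is mixed.
Let the server play Forehand with probability p. Expected payoff against Wide: 7p + (-4)(1−p) = 11p − 4; against Body: 4p + 9(1−p) = −5p + 9.
Setting these equal: 11p − 4 = −5p + 9 ⇒ 16p = 13 ⇒ p = 13/16, and the value is (11)·(13/16) − 4 = 79/16.
For the receiver: with q = P(Wide), equating Forehand's and Backhand's payoffs gives 3q + 4 = −13q + 9 ⇒ q = 5/16.

79/16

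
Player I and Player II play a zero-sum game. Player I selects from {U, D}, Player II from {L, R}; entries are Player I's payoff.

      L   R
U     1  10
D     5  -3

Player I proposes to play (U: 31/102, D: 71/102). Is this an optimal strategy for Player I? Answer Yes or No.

No

Against L this mix gives (31/102)·1 + (71/102)·5 = 193/51.
Against R this mix gives (31/102)·10 + (71/102)·(-3) = 97/102.
Player II will play R, holding Player I to 97/102. Shifting weight toward the row that does better against R would raise this floor (the equalizing mix achieves 53/17 against both R and L), so the proposed strategy is not optimal.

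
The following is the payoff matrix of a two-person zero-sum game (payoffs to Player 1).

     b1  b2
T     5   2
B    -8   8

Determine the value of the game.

56/19

Row minima: T → 2, B → -8; maximin = 2.
Column maxima: b1 → 5, b2 → 8; minimax = 5.
2 ≠ 5, so there is no saddle point; optimal play is mixed.
Let Player 1 play T with probability p. Expected payoff against b1: 5p + (-8)(1−p) = 13p − 8; against b2: 2p + 8(1−p) = −6p + 8.
Setting these equal: 13p − 8 = −6p + 8 ⇒ 19p = 16 ⇒ p = 16/19, and the value is (13)·(16/19) − 8 = 56/19.
For Player 2: with q = P(b1), equating T's and B's payoffs gives 3q + 2 = −16q + 8 ⇒ q = 6/19.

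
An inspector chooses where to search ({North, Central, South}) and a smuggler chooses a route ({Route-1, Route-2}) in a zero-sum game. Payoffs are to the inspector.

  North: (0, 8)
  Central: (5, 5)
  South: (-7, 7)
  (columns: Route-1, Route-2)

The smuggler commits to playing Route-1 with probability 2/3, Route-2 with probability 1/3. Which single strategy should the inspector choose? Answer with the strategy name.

Expected payoff of North: (2/3)·0 + (1/3)·8 = 8/3.
Expected payoff of Central: (2/3)·5 + (1/3)·5 = 5.
Expected payoff of South: (2/3)·(-7) + (1/3)·7 = -7/3.
The largest is 5, so the inspector's best response is Central.

Central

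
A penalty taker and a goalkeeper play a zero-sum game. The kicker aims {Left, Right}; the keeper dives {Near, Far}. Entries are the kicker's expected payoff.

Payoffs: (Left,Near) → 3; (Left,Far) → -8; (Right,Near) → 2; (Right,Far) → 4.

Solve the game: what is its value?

Row minima: Left → -8, Right → 2; maximin = 2.
Column maxima: Near → 3, Far → 4; minimax = 3.
2 ≠ 3, so there is no saddle point; optimal play is mixed.
Let the kicker play Left with probability p. Expected payoff against Near: 3p + 2(1−p) = p + 2; against Far: (-8)p + 4(1−p) = −12p + 4.
Setting these equal: p + 2 = −12p + 4 ⇒ 13p = 2 ⇒ p = 2/13, and the value is (1)·(2/13) + 2 = 28/13.
For the keeper: with q = P(Near), equating Left's and Right's payoffs gives 11q − 8 = −2q + 4 ⇒ q = 12/13.

28/13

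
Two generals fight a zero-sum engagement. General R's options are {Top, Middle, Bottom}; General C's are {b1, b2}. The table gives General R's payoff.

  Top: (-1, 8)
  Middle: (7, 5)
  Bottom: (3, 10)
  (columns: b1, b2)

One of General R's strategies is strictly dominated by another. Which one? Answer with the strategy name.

Bottom gives a strictly higher payoff than Top against every column: 3 > -1, 10 > 8.
So Top is strictly dominated and General R never plays it.

Top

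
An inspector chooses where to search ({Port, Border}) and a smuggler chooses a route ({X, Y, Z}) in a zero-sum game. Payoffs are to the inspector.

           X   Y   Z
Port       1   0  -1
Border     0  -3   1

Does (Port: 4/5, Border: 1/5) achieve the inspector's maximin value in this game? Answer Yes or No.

Yes

Against X this mix gives (4/5)·1 + (1/5)·0 = 4/5.
Against Y this mix gives (4/5)·0 + (1/5)·(-3) = -3/5.
Against Z this mix gives (4/5)·(-1) + (1/5)·1 = -3/5.
All of the smuggler's active replies (Y, Z) yield -3/5, and no column does worse for the inspector. The mix makes the smuggler indifferent and guarantees -3/5, so it is optimal.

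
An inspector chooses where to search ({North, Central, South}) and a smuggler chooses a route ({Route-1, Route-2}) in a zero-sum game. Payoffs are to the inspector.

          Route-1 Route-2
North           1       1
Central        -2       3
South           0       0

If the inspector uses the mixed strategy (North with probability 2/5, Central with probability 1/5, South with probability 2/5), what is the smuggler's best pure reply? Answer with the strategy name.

Route-1

If the smuggler plays Route-1, the inspector's expected payoff is (2/5)·1 + (1/5)·(-2) + (2/5)·0 = 0.
If the smuggler plays Route-2, the inspector's expected payoff is (2/5)·1 + (1/5)·3 + (2/5)·0 = 1.
The smuggler minimizes the inspector's payoff; the smallest is 0, so the best response is Route-1.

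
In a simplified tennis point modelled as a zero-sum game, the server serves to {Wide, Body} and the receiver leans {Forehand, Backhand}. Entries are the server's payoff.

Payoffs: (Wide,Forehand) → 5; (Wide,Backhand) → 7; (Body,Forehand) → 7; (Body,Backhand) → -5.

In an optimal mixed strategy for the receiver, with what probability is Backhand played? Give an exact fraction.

Row minima: Wide → 5, Body → -5; maximin = 5.
Column maxima: Forehand → 7, Backhand → 7; minimax = 7.
5 ≠ 7, so there is no saddle point; optimal play is mixed.
Let the server play Wide with probability p. Expected payoff against Forehand: 5p + 7(1−p) = −2p + 7; against Backhand: 7p + (-5)(1−p) = 12p − 5.
Setting these equal: −2p + 7 = 12p − 5 ⇒ −14p = -12 ⇒ p = 6/7, and the value is (-2)·(6/7) + 7 = 37/7.
For the receiver: with q = P(Forehand), equating Wide's and Body's payoffs gives −2q + 7 = 12q − 5 ⇒ q = 6/7.

1/7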